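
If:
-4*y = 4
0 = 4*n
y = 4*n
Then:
No Solution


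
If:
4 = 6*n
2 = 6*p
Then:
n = 2/3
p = 1/3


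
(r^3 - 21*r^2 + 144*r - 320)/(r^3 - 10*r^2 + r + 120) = (r - 8)/(r + 3)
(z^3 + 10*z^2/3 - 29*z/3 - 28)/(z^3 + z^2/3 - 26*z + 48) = (3*z^2 + 19*z + 28)/(3*z^2 + 10*z - 48)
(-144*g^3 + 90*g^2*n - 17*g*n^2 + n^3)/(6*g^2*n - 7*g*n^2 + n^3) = (-24*g^2 + 11*g*n - n^2)/(n*(g - n))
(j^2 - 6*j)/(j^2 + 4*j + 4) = j*(j - 6)/(j^2 + 4*j + 4)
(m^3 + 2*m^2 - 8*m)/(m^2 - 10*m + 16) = m*(m + 4)/(m - 8)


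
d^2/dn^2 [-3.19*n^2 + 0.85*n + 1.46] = -6.38000000000000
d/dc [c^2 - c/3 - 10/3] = 2*c - 1/3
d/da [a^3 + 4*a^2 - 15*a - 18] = 3*a^2 + 8*a - 15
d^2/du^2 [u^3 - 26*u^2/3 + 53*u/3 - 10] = 6*u - 52/3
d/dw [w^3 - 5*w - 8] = 3*w^2 - 5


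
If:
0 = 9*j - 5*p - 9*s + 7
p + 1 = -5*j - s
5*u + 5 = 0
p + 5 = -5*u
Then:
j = -8/27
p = 0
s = 13/27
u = -1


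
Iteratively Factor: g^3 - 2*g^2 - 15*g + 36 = (g + 4)*(g^2 - 6*g + 9) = (g - 3)*(g + 4)*(g - 3)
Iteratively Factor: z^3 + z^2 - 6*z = (z + 3)*(z^2 - 2*z) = (z - 2)*(z + 3)*(z)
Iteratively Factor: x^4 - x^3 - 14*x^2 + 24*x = (x + 4)*(x^3 - 5*x^2 + 6*x) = (x - 3)*(x + 4)*(x^2 - 2*x) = x*(x - 3)*(x + 4)*(x - 2)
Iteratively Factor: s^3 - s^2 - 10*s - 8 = (s + 2)*(s^2 - 3*s - 4) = (s + 1)*(s + 2)*(s - 4)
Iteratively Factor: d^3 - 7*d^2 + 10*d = (d - 2)*(d^2 - 5*d) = d*(d - 2)*(d - 5)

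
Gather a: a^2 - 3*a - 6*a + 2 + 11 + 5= a^2 - 9*a + 18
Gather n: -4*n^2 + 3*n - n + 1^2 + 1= -4*n^2 + 2*n + 2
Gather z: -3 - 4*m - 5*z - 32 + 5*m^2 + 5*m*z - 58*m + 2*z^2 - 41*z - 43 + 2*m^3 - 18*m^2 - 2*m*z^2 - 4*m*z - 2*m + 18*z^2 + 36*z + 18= 2*m^3 - 13*m^2 - 64*m + z^2*(20 - 2*m) + z*(m - 10) - 60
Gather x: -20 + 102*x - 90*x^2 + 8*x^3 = 8*x^3 - 90*x^2 + 102*x - 20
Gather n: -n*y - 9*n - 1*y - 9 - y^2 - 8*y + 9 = n*(-y - 9) - y^2 - 9*y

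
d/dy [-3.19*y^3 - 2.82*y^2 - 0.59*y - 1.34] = -9.57*y^2 - 5.64*y - 0.59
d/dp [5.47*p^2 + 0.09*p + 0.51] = 10.94*p + 0.09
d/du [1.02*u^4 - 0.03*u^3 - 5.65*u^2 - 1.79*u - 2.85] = 4.08*u^3 - 0.09*u^2 - 11.3*u - 1.79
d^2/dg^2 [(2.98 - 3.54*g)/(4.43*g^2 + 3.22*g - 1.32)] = (-(3.54*g - 2.98)*(8.86*g + 3.22)*(17.72*g + 6.44) + (94.0932*g - 3.6052)*(4.43*g^2 + 3.22*g - 1.32))/(4.43*g^2 + 3.22*g - 1.32)^3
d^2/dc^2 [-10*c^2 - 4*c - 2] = -20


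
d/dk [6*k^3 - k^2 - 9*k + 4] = 18*k^2 - 2*k - 9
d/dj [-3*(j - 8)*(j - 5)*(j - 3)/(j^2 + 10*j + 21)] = 3*(-j^4 - 20*j^3 + 176*j^2 + 432*j - 2859)/(j^4 + 20*j^3 + 142*j^2 + 420*j + 441)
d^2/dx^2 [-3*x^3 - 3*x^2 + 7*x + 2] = -18*x - 6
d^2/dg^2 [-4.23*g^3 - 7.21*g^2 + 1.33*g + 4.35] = -25.38*g - 14.42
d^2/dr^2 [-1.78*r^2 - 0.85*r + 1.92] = -3.56000000000000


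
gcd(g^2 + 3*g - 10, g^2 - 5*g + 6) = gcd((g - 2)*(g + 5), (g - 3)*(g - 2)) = g - 2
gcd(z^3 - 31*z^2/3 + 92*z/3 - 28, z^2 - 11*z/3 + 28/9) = z - 7/3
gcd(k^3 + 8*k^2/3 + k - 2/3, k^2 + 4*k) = 1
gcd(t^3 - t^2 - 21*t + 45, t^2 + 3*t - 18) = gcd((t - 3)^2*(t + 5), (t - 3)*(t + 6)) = t - 3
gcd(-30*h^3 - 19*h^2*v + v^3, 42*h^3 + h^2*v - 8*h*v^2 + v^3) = 2*h + v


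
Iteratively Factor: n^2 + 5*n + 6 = (n + 2)*(n + 3)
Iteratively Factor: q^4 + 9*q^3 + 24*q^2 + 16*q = (q + 4)*(q^3 + 5*q^2 + 4*q) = q*(q + 4)*(q^2 + 5*q + 4) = q*(q + 1)*(q + 4)*(q + 4)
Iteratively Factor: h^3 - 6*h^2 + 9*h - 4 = (h - 1)*(h^2 - 5*h + 4) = (h - 1)^2*(h - 4)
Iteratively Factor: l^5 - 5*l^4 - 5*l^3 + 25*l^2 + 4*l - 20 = (l - 1)*(l^4 - 4*l^3 - 9*l^2 + 16*l + 20) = (l - 1)*(l + 2)*(l^3 - 6*l^2 + 3*l + 10) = (l - 5)*(l - 1)*(l + 2)*(l^2 - l - 2) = (l - 5)*(l - 2)*(l - 1)*(l + 2)*(l + 1)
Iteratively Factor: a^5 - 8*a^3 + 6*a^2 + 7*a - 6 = (a - 1)*(a^4 + a^3 - 7*a^2 - a + 6) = (a - 1)*(a + 3)*(a^3 - 2*a^2 - a + 2) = (a - 1)*(a + 1)*(a + 3)*(a^2 - 3*a + 2) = (a - 2)*(a - 1)*(a + 1)*(a + 3)*(a - 1)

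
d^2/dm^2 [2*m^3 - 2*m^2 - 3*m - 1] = 12*m - 4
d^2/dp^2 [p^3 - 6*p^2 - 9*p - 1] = 6*p - 12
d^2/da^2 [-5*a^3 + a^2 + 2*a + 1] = 2 - 30*a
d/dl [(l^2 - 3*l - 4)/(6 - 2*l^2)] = (-3*l^2 - 2*l - 9)/(2*(l^4 - 6*l^2 + 9))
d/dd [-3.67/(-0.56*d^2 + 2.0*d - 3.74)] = (7.34 - 4.1104*d)/(0.56*d^2 - 2.0*d + 3.74)^2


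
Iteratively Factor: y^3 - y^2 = (y - 1)*(y^2) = y*(y - 1)*(y)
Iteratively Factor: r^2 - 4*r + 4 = (r - 2)*(r - 2)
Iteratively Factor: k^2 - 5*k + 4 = (k - 1)*(k - 4)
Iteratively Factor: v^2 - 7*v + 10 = (v - 5)*(v - 2)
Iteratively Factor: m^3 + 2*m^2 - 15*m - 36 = (m + 3)*(m^2 - m - 12) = (m - 4)*(m + 3)*(m + 3)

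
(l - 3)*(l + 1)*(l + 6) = l^3 + 4*l^2 - 15*l - 18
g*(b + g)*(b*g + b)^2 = b^3*g^3 + 2*b^3*g^2 + b^3*g + b^2*g^4 + 2*b^2*g^3 + b^2*g^2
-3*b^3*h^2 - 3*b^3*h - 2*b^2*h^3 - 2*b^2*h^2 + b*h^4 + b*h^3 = h*(-3*b + h)*(b + h)*(b*h + b)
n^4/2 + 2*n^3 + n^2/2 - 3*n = n*(n/2 + 1)*(n - 1)*(n + 3)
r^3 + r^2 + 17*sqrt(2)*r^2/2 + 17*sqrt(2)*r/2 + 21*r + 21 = (r + 1)*(r + 3*sqrt(2)/2)*(r + 7*sqrt(2))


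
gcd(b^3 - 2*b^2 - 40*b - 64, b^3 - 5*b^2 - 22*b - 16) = b^2 - 6*b - 16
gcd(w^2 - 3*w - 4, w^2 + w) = w + 1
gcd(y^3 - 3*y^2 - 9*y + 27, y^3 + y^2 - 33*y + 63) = y^2 - 6*y + 9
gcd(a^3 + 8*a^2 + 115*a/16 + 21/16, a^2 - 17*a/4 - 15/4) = a + 3/4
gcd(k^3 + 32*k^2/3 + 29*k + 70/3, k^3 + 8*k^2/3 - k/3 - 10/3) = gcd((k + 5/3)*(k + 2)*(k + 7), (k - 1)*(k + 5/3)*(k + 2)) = k^2 + 11*k/3 + 10/3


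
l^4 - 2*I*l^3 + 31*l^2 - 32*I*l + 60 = (l - 6*I)*(l - 2*I)*(l + I)*(l + 5*I)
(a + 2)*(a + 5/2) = a^2 + 9*a/2 + 5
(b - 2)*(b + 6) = b^2 + 4*b - 12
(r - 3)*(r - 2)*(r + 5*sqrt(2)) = r^3 - 5*r^2 + 5*sqrt(2)*r^2 - 25*sqrt(2)*r + 6*r + 30*sqrt(2)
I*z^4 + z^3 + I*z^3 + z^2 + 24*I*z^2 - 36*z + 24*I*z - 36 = (z - 6*I)*(z + 2*I)*(z + 3*I)*(I*z + I)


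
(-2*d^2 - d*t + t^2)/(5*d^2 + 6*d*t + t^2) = (-2*d + t)/(5*d + t)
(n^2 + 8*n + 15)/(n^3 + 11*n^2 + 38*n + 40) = (n + 3)/(n^2 + 6*n + 8)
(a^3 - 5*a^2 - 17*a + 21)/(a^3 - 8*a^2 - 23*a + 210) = (a^2 + 2*a - 3)/(a^2 - a - 30)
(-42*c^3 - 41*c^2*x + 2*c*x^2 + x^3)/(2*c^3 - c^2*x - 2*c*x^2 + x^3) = (-42*c^2 + c*x + x^2)/(2*c^2 - 3*c*x + x^2)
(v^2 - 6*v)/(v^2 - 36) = v/(v + 6)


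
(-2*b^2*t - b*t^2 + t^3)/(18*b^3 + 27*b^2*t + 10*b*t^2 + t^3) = t*(-2*b + t)/(18*b^2 + 9*b*t + t^2)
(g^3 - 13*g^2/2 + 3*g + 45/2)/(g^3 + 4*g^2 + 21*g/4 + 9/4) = 2*(g^2 - 8*g + 15)/(2*g^2 + 5*g + 3)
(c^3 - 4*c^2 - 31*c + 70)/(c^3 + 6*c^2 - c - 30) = (c - 7)/(c + 3)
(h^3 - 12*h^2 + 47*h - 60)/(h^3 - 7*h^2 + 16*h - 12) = (h^2 - 9*h + 20)/(h^2 - 4*h + 4)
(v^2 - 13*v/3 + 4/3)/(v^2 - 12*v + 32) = (v - 1/3)/(v - 8)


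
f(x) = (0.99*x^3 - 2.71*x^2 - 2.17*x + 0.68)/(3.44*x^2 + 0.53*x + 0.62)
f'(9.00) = 0.29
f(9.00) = 1.70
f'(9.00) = 0.29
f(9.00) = 1.70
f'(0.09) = -4.89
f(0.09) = 0.67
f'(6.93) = 0.30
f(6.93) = 1.09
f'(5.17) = 0.30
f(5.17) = 0.56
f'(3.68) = 0.31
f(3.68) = 0.11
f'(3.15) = 0.32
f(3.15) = -0.06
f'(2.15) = 0.32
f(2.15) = -0.38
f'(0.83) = -0.06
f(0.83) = -0.71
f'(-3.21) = 0.37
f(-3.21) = -1.54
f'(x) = (-6.88*x - 0.53)*(0.99*x^3 - 2.71*x^2 - 2.17*x + 0.68)/(3.44*x^2 + 0.53*x + 0.62)^2 + (2.97*x^2 - 5.42*x - 2.17)/(3.44*x^2 + 0.53*x + 0.62) = (3.4056*x^4 + 1.0494*x^3 + 7.8699*x^2 - 8.0388*x - 1.7058)/(11.8336*x^4 + 3.6464*x^3 + 4.5465*x^2 + 0.6572*x + 0.3844)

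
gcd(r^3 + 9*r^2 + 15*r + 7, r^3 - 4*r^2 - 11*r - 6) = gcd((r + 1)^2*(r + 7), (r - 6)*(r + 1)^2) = r^2 + 2*r + 1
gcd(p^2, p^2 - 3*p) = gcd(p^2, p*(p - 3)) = p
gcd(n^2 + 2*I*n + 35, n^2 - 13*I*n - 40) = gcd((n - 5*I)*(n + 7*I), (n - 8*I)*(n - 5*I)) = n - 5*I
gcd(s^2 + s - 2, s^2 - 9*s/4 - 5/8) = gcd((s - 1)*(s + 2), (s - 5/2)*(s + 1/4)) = 1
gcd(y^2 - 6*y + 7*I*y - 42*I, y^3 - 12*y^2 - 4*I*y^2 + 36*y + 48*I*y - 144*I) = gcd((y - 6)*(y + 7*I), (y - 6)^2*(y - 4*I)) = y - 6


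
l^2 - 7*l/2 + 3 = (l - 2)*(l - 3/2)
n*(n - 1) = n^2 - n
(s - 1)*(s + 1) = s^2 - 1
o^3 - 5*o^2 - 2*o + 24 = (o - 4)*(o - 3)*(o + 2)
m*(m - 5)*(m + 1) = m^3 - 4*m^2 - 5*m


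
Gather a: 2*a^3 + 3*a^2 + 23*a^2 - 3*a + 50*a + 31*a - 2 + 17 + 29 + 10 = 2*a^3 + 26*a^2 + 78*a + 54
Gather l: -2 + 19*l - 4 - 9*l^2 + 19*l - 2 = -9*l^2 + 38*l - 8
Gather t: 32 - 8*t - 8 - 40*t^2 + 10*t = -40*t^2 + 2*t + 24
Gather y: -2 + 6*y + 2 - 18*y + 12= 12 - 12*y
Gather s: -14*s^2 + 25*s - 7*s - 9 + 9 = -14*s^2 + 18*s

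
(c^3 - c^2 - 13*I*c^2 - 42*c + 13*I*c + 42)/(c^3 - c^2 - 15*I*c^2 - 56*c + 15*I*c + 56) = (c - 6*I)/(c - 8*I)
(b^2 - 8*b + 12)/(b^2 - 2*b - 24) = (b - 2)/(b + 4)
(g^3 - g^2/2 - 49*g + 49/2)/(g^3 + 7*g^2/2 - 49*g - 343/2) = (2*g - 1)/(2*g + 7)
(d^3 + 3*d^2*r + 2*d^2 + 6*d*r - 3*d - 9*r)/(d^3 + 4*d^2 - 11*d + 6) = (d^2 + 3*d*r + 3*d + 9*r)/(d^2 + 5*d - 6)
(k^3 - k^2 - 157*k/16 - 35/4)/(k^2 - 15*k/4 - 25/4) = (k^2 - 9*k/4 - 7)/(k - 5)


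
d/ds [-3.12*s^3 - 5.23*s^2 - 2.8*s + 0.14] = -9.36*s^2 - 10.46*s - 2.8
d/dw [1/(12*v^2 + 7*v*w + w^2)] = (-7*v - 2*w)/(12*v^2 + 7*v*w + w^2)^2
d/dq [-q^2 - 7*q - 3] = -2*q - 7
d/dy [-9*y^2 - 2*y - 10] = -18*y - 2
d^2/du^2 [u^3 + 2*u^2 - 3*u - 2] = 6*u + 4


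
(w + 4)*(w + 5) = w^2 + 9*w + 20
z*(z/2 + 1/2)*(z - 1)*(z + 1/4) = z^4/2 + z^3/8 - z^2/2 - z/8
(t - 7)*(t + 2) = t^2 - 5*t - 14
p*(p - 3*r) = p^2 - 3*p*r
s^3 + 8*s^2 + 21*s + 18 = (s + 2)*(s + 3)^2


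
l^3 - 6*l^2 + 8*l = l*(l - 4)*(l - 2)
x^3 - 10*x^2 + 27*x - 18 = (x - 6)*(x - 3)*(x - 1)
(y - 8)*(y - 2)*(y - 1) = y^3 - 11*y^2 + 26*y - 16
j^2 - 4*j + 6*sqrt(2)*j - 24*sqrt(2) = (j - 4)*(j + 6*sqrt(2))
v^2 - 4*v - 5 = (v - 5)*(v + 1)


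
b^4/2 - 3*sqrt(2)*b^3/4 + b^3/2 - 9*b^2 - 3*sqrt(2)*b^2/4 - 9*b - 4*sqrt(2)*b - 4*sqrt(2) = (b/2 + sqrt(2))*(b + 1)*(b - 4*sqrt(2))*(b + sqrt(2)/2)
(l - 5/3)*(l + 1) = l^2 - 2*l/3 - 5/3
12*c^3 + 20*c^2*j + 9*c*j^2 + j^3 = (c + j)*(2*c + j)*(6*c + j)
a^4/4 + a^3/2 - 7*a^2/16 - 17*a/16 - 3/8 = (a/4 + 1/4)*(a - 3/2)*(a + 1/2)*(a + 2)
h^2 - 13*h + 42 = (h - 7)*(h - 6)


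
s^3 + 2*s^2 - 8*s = s*(s - 2)*(s + 4)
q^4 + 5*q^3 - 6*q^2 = q^2*(q - 1)*(q + 6)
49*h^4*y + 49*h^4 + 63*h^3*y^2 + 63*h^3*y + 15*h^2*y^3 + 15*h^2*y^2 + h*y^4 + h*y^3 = (h + y)*(7*h + y)^2*(h*y + h)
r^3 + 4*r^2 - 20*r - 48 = (r - 4)*(r + 2)*(r + 6)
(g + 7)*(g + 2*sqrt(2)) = g^2 + 2*sqrt(2)*g + 7*g + 14*sqrt(2)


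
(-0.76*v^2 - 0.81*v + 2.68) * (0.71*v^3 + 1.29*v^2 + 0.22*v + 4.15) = -0.5396*v^5 - 1.5555*v^4 + 0.6907*v^3 + 0.125*v^2 - 2.7719*v + 11.122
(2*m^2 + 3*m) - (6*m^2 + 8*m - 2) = -4*m^2 - 5*m + 2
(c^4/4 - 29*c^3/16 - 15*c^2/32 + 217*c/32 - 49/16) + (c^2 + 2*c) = c^4/4 - 29*c^3/16 + 17*c^2/32 + 281*c/32 - 49/16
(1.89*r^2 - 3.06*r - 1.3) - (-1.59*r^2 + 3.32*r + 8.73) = 3.48*r^2 - 6.38*r - 10.03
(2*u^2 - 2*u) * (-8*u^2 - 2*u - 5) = -16*u^4 + 12*u^3 - 6*u^2 + 10*u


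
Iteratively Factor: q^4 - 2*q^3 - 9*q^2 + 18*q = (q)*(q^3 - 2*q^2 - 9*q + 18) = q*(q + 3)*(q^2 - 5*q + 6) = q*(q - 3)*(q + 3)*(q - 2)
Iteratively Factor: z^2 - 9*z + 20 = (z - 5)*(z - 4)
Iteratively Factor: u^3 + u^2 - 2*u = (u + 2)*(u^2 - u) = u*(u + 2)*(u - 1)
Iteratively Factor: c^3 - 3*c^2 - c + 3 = (c - 1)*(c^2 - 2*c - 3) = (c - 1)*(c + 1)*(c - 3)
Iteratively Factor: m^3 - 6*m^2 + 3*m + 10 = (m - 5)*(m^2 - m - 2) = (m - 5)*(m - 2)*(m + 1)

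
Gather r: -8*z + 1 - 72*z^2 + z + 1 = -72*z^2 - 7*z + 2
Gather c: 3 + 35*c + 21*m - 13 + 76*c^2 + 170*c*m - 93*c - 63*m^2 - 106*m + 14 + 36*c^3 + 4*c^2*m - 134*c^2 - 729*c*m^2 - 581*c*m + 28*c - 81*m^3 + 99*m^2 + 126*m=36*c^3 + c^2*(4*m - 58) + c*(-729*m^2 - 411*m - 30) - 81*m^3 + 36*m^2 + 41*m + 4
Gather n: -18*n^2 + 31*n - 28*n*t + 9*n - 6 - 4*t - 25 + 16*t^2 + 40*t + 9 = -18*n^2 + n*(40 - 28*t) + 16*t^2 + 36*t - 22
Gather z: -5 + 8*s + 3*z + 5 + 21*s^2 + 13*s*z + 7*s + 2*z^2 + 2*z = 21*s^2 + 15*s + 2*z^2 + z*(13*s + 5)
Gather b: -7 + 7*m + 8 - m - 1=6*m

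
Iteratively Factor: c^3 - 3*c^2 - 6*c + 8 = (c - 4)*(c^2 + c - 2) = (c - 4)*(c + 2)*(c - 1)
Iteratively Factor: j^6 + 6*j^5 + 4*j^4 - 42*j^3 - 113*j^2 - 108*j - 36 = (j + 3)*(j^5 + 3*j^4 - 5*j^3 - 27*j^2 - 32*j - 12) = (j + 1)*(j + 3)*(j^4 + 2*j^3 - 7*j^2 - 20*j - 12) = (j + 1)*(j + 2)*(j + 3)*(j^3 - 7*j - 6) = (j + 1)^2*(j + 2)*(j + 3)*(j^2 - j - 6) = (j - 3)*(j + 1)^2*(j + 2)*(j + 3)*(j + 2)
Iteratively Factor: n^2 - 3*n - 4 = (n - 4)*(n + 1)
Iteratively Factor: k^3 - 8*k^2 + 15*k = (k)*(k^2 - 8*k + 15) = k*(k - 5)*(k - 3)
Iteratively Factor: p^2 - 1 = (p + 1)*(p - 1)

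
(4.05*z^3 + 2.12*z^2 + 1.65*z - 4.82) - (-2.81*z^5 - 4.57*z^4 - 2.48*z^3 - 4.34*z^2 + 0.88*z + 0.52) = 2.81*z^5 + 4.57*z^4 + 6.53*z^3 + 6.46*z^2 + 0.77*z - 5.34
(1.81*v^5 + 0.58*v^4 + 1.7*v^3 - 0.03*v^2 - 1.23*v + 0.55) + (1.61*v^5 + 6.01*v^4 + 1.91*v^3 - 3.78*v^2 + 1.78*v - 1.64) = 3.42*v^5 + 6.59*v^4 + 3.61*v^3 - 3.81*v^2 + 0.55*v - 1.09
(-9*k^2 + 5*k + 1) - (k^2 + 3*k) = -10*k^2 + 2*k + 1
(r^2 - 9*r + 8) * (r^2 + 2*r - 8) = r^4 - 7*r^3 - 18*r^2 + 88*r - 64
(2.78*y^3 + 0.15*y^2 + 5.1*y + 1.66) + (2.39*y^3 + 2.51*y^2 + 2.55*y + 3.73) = 5.17*y^3 + 2.66*y^2 + 7.65*y + 5.39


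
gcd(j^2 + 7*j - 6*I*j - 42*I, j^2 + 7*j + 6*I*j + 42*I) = j + 7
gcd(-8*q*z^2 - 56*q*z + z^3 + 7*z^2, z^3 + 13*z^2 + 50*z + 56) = z + 7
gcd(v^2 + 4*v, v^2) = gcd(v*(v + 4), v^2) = v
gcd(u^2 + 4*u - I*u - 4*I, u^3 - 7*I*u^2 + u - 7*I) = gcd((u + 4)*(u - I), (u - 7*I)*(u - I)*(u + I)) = u - I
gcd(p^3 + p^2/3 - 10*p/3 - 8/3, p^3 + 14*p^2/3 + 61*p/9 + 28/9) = p^2 + 7*p/3 + 4/3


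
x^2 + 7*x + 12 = (x + 3)*(x + 4)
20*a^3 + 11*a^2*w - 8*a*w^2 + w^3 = (-5*a + w)*(-4*a + w)*(a + w)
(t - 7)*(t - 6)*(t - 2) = t^3 - 15*t^2 + 68*t - 84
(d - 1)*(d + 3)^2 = d^3 + 5*d^2 + 3*d - 9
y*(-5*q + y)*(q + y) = -5*q^2*y - 4*q*y^2 + y^3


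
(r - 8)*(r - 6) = r^2 - 14*r + 48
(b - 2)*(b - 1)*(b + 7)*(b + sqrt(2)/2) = b^4 + sqrt(2)*b^3/2 + 4*b^3 - 19*b^2 + 2*sqrt(2)*b^2 - 19*sqrt(2)*b/2 + 14*b + 7*sqrt(2)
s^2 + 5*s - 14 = (s - 2)*(s + 7)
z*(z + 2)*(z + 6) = z^3 + 8*z^2 + 12*z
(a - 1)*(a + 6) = a^2 + 5*a - 6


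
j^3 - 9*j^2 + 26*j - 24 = (j - 4)*(j - 3)*(j - 2)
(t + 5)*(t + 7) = t^2 + 12*t + 35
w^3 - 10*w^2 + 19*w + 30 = (w - 6)*(w - 5)*(w + 1)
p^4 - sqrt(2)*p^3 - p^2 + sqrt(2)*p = p*(p - 1)*(p + 1)*(p - sqrt(2))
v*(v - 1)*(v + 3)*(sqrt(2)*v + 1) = sqrt(2)*v^4 + v^3 + 2*sqrt(2)*v^3 - 3*sqrt(2)*v^2 + 2*v^2 - 3*v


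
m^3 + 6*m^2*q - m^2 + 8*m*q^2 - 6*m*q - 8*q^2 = (m - 1)*(m + 2*q)*(m + 4*q)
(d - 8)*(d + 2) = d^2 - 6*d - 16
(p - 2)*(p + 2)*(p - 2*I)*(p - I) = p^4 - 3*I*p^3 - 6*p^2 + 12*I*p + 8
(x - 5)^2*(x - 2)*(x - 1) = x^4 - 13*x^3 + 57*x^2 - 95*x + 50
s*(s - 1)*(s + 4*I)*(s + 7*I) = s^4 - s^3 + 11*I*s^3 - 28*s^2 - 11*I*s^2 + 28*s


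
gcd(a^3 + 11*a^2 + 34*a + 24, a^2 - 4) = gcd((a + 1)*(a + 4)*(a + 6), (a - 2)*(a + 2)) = 1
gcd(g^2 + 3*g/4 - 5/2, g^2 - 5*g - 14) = g + 2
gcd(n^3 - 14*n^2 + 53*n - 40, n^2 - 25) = n - 5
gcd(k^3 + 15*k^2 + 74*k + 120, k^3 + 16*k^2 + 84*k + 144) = k^2 + 10*k + 24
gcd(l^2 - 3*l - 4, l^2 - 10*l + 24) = l - 4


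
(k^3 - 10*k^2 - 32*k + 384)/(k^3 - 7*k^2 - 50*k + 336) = (k^2 - 2*k - 48)/(k^2 + k - 42)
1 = 1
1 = 1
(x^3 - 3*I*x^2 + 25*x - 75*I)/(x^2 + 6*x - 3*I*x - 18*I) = (x^2 + 25)/(x + 6)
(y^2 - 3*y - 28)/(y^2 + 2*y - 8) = (y - 7)/(y - 2)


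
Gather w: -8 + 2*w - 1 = 2*w - 9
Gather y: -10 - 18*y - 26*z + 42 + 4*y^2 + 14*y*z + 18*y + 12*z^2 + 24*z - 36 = 4*y^2 + 14*y*z + 12*z^2 - 2*z - 4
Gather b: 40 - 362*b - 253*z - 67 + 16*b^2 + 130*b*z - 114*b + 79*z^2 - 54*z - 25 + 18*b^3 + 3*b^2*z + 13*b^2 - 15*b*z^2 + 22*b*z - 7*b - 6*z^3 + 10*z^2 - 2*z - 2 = 18*b^3 + b^2*(3*z + 29) + b*(-15*z^2 + 152*z - 483) - 6*z^3 + 89*z^2 - 309*z - 54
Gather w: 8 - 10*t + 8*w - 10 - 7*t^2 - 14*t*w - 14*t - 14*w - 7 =-7*t^2 - 24*t + w*(-14*t - 6) - 9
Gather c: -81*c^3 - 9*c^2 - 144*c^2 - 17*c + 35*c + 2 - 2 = -81*c^3 - 153*c^2 + 18*c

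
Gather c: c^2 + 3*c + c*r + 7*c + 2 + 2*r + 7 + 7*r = c^2 + c*(r + 10) + 9*r + 9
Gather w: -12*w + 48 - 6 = 42 - 12*w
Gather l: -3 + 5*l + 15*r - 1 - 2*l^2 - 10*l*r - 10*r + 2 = -2*l^2 + l*(5 - 10*r) + 5*r - 2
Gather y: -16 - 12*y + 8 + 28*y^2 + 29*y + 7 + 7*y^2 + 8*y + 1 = 35*y^2 + 25*y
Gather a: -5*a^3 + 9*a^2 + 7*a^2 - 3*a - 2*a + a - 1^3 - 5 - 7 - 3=-5*a^3 + 16*a^2 - 4*a - 16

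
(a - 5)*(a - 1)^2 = a^3 - 7*a^2 + 11*a - 5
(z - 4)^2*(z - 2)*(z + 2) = z^4 - 8*z^3 + 12*z^2 + 32*z - 64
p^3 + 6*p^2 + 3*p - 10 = (p - 1)*(p + 2)*(p + 5)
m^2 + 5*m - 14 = (m - 2)*(m + 7)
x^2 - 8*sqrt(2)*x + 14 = (x - 7*sqrt(2))*(x - sqrt(2))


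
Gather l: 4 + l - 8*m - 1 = l - 8*m + 3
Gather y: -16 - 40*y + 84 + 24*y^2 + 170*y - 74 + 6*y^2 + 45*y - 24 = 30*y^2 + 175*y - 30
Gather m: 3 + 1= 4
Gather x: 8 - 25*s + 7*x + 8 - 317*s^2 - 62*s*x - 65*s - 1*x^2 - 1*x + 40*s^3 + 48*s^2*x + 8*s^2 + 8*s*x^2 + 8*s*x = 40*s^3 - 309*s^2 - 90*s + x^2*(8*s - 1) + x*(48*s^2 - 54*s + 6) + 16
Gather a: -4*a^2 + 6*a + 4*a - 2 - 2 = -4*a^2 + 10*a - 4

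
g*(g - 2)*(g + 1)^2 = g^4 - 3*g^2 - 2*g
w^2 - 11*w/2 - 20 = (w - 8)*(w + 5/2)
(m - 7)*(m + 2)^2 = m^3 - 3*m^2 - 24*m - 28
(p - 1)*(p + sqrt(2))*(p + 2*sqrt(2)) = p^3 - p^2 + 3*sqrt(2)*p^2 - 3*sqrt(2)*p + 4*p - 4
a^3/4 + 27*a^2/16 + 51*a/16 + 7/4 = (a/4 + 1)*(a + 1)*(a + 7/4)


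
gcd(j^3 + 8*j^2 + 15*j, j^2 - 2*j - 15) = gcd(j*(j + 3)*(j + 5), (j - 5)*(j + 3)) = j + 3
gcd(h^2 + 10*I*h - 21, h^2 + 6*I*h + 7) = h + 7*I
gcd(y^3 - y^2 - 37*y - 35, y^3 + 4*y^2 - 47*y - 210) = y^2 - 2*y - 35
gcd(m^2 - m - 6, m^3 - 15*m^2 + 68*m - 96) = m - 3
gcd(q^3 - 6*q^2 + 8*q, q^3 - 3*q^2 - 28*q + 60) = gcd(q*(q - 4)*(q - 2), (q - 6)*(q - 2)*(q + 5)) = q - 2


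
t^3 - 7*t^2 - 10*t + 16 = (t - 8)*(t - 1)*(t + 2)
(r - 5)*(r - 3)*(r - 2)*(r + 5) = r^4 - 5*r^3 - 19*r^2 + 125*r - 150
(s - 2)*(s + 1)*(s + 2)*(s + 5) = s^4 + 6*s^3 + s^2 - 24*s - 20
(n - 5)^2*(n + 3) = n^3 - 7*n^2 - 5*n + 75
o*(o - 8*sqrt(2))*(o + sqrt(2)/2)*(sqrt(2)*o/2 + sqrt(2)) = sqrt(2)*o^4/2 - 15*o^3/2 + sqrt(2)*o^3 - 15*o^2 - 4*sqrt(2)*o^2 - 8*sqrt(2)*o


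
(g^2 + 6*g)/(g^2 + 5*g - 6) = g/(g - 1)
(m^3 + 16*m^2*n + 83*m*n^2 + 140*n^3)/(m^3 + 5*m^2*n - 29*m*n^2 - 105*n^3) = (m^2 + 9*m*n + 20*n^2)/(m^2 - 2*m*n - 15*n^2)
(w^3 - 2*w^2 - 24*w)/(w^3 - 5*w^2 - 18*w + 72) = w/(w - 3)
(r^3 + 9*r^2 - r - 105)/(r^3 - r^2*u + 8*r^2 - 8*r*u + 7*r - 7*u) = (r^2 + 2*r - 15)/(r^2 - r*u + r - u)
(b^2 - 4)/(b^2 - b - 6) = (b - 2)/(b - 3)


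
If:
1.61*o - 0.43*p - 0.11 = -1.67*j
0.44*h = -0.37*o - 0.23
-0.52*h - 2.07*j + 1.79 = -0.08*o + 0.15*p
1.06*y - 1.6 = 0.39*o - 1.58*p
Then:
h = 0.164361038949816*y - 0.0801500984983184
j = 0.00326835529632781*y + 0.800561061682571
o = -0.195456370643025*y - 0.526307990974973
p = 0.882746761721367 - 0.719131635791633*y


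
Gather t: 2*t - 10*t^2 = -10*t^2 + 2*t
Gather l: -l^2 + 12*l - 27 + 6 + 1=-l^2 + 12*l - 20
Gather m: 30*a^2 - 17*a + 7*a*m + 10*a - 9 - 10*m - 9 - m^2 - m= 30*a^2 - 7*a - m^2 + m*(7*a - 11) - 18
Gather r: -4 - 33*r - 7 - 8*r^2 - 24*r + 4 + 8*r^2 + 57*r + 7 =0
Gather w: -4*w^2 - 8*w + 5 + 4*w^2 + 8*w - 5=0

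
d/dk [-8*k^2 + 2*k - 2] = 2 - 16*k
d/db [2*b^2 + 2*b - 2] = 4*b + 2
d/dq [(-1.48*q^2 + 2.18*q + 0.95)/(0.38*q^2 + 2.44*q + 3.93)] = (-4.4396*q^2 - 12.3548*q + 6.2494)/(0.1444*q^4 + 1.8544*q^3 + 8.9404*q^2 + 19.1784*q + 15.4449)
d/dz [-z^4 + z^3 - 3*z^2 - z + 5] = -4*z^3 + 3*z^2 - 6*z - 1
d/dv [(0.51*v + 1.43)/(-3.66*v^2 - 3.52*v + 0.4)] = (1.8666*v^2 + 10.4676*v + 5.2376)/(13.3956*v^4 + 25.7664*v^3 + 9.4624*v^2 - 2.816*v + 0.16)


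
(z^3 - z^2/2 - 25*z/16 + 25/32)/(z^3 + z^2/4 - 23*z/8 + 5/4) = (z + 5/4)/(z + 2)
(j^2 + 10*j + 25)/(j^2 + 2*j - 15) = (j + 5)/(j - 3)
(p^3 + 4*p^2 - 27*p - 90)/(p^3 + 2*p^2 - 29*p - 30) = (p + 3)/(p + 1)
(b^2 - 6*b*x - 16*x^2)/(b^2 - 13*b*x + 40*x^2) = (-b - 2*x)/(-b + 5*x)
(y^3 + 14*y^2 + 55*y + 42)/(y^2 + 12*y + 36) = (y^2 + 8*y + 7)/(y + 6)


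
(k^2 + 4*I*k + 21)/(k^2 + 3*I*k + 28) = (k - 3*I)/(k - 4*I)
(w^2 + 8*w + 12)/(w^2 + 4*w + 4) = (w + 6)/(w + 2)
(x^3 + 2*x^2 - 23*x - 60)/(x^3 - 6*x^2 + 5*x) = (x^2 + 7*x + 12)/(x*(x - 1))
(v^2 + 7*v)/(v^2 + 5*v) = (v + 7)/(v + 5)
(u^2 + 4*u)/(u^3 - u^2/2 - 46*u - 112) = 2*u/(2*u^2 - 9*u - 56)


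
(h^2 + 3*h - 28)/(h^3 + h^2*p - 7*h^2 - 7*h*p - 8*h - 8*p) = (-h^2 - 3*h + 28)/(-h^3 - h^2*p + 7*h^2 + 7*h*p + 8*h + 8*p)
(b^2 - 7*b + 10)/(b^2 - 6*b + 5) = (b - 2)/(b - 1)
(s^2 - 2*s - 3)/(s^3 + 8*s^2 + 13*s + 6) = (s - 3)/(s^2 + 7*s + 6)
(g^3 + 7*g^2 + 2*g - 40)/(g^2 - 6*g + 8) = (g^2 + 9*g + 20)/(g - 4)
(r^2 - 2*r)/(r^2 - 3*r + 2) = r/(r - 1)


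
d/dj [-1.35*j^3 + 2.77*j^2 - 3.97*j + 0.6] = -4.05*j^2 + 5.54*j - 3.97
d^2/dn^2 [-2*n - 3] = 0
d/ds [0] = 0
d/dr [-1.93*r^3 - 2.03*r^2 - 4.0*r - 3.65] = -5.79*r^2 - 4.06*r - 4.0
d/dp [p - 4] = 1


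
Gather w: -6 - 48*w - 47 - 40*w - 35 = -88*w - 88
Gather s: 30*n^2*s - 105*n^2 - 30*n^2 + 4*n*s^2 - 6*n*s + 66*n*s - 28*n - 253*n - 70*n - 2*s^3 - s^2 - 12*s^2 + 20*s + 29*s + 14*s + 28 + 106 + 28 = -135*n^2 - 351*n - 2*s^3 + s^2*(4*n - 13) + s*(30*n^2 + 60*n + 63) + 162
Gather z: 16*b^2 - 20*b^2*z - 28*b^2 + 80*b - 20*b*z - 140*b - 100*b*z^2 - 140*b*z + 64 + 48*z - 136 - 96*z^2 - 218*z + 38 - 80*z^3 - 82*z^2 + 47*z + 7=-12*b^2 - 60*b - 80*z^3 + z^2*(-100*b - 178) + z*(-20*b^2 - 160*b - 123) - 27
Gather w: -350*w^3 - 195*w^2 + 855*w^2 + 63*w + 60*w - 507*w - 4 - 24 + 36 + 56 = -350*w^3 + 660*w^2 - 384*w + 64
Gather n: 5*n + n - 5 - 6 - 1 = 6*n - 12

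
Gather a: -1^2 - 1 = -2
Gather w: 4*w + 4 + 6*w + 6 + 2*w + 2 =12*w + 12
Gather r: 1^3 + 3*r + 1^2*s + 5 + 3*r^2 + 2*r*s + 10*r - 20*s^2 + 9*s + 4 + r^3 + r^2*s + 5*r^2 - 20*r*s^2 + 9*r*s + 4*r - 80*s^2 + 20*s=r^3 + r^2*(s + 8) + r*(-20*s^2 + 11*s + 17) - 100*s^2 + 30*s + 10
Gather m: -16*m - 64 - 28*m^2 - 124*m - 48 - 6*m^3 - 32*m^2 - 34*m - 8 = -6*m^3 - 60*m^2 - 174*m - 120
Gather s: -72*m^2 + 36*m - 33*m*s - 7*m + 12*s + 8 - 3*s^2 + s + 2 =-72*m^2 + 29*m - 3*s^2 + s*(13 - 33*m) + 10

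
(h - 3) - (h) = -3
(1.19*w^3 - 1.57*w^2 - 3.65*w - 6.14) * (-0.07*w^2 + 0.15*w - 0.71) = -0.0833*w^5 + 0.2884*w^4 - 0.8249*w^3 + 0.997*w^2 + 1.6705*w + 4.3594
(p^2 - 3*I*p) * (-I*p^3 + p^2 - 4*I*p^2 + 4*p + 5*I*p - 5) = -I*p^5 - 2*p^4 - 4*I*p^4 - 8*p^3 + 2*I*p^3 + 10*p^2 - 12*I*p^2 + 15*I*p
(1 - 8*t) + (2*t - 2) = -6*t - 1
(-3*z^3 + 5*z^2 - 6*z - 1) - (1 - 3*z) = -3*z^3 + 5*z^2 - 3*z - 2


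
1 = 1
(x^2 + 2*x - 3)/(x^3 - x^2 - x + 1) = (x + 3)/(x^2 - 1)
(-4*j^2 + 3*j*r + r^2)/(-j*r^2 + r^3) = (4*j + r)/r^2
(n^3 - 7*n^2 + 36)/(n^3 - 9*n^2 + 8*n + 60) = (n - 3)/(n - 5)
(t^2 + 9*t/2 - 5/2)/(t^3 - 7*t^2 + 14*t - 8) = (2*t^2 + 9*t - 5)/(2*(t^3 - 7*t^2 + 14*t - 8))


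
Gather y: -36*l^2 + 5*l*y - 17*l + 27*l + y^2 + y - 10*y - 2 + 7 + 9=-36*l^2 + 10*l + y^2 + y*(5*l - 9) + 14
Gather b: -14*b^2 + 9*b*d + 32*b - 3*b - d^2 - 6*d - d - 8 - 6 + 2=-14*b^2 + b*(9*d + 29) - d^2 - 7*d - 12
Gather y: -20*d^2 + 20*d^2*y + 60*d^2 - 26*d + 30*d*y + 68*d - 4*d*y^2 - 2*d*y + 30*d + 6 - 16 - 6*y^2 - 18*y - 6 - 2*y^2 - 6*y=40*d^2 + 72*d + y^2*(-4*d - 8) + y*(20*d^2 + 28*d - 24) - 16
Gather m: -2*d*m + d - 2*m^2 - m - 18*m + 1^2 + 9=d - 2*m^2 + m*(-2*d - 19) + 10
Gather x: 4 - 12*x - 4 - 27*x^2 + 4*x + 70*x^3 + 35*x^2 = 70*x^3 + 8*x^2 - 8*x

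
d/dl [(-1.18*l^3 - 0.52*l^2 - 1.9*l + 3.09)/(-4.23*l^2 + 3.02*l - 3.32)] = (4.9914*l^4 - 7.1272*l^3 + 2.1454*l^2 + 29.5942*l - 3.0238)/(17.8929*l^4 - 25.5492*l^3 + 37.2076*l^2 - 20.0528*l + 11.0224)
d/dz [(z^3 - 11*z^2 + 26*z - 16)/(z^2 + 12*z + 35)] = (z^4 + 24*z^3 - 53*z^2 - 738*z + 1102)/(z^4 + 24*z^3 + 214*z^2 + 840*z + 1225)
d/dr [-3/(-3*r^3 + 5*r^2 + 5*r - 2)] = 3*(-9*r^2 + 10*r + 5)/(3*r^3 - 5*r^2 - 5*r + 2)^2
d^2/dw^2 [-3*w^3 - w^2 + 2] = -18*w - 2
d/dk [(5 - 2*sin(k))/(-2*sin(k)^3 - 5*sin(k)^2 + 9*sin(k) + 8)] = (-8*sin(k)^3 + 20*sin(k)^2 + 50*sin(k) - 61)*cos(k)/(2*sin(k)^3 + 5*sin(k)^2 - 9*sin(k) - 8)^2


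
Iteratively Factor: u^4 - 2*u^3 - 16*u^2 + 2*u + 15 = (u - 1)*(u^3 - u^2 - 17*u - 15) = (u - 1)*(u + 1)*(u^2 - 2*u - 15) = (u - 1)*(u + 1)*(u + 3)*(u - 5)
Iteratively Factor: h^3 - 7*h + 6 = (h - 1)*(h^2 + h - 6) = (h - 2)*(h - 1)*(h + 3)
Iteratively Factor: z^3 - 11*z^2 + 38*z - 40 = (z - 4)*(z^2 - 7*z + 10) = (z - 5)*(z - 4)*(z - 2)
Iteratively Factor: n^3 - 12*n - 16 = (n + 2)*(n^2 - 2*n - 8) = (n + 2)^2*(n - 4)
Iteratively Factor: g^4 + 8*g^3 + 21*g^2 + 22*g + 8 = (g + 4)*(g^3 + 4*g^2 + 5*g + 2) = (g + 1)*(g + 4)*(g^2 + 3*g + 2) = (g + 1)^2*(g + 4)*(g + 2)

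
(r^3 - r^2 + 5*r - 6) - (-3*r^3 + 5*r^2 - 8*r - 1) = 4*r^3 - 6*r^2 + 13*r - 5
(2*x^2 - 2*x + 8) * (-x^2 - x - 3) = -2*x^4 - 12*x^2 - 2*x - 24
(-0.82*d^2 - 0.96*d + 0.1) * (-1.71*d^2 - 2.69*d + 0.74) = 1.4022*d^4 + 3.8474*d^3 + 1.8046*d^2 - 0.9794*d + 0.074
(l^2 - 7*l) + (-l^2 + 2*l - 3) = -5*l - 3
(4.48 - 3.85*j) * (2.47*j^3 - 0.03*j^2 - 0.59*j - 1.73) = -9.5095*j^4 + 11.1811*j^3 + 2.1371*j^2 + 4.0173*j - 7.7504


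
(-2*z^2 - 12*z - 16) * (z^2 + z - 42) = -2*z^4 - 14*z^3 + 56*z^2 + 488*z + 672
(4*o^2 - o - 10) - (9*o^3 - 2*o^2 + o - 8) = -9*o^3 + 6*o^2 - 2*o - 2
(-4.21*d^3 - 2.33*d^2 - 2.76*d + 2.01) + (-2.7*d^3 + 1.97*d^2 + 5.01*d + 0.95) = -6.91*d^3 - 0.36*d^2 + 2.25*d + 2.96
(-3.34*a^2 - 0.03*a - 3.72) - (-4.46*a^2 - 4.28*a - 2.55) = 1.12*a^2 + 4.25*a - 1.17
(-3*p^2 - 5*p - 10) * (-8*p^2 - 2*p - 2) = 24*p^4 + 46*p^3 + 96*p^2 + 30*p + 20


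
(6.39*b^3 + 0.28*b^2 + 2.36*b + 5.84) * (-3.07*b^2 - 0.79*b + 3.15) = -19.6173*b^5 - 5.9077*b^4 + 12.6621*b^3 - 18.9112*b^2 + 2.8204*b + 18.396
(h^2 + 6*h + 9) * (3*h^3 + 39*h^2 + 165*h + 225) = 3*h^5 + 57*h^4 + 426*h^3 + 1566*h^2 + 2835*h + 2025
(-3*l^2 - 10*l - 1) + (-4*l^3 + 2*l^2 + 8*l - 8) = -4*l^3 - l^2 - 2*l - 9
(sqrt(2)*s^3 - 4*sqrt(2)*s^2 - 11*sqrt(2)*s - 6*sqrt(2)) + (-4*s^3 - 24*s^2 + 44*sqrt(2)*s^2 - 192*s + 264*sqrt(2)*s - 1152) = -4*s^3 + sqrt(2)*s^3 - 24*s^2 + 40*sqrt(2)*s^2 - 192*s + 253*sqrt(2)*s - 1152 - 6*sqrt(2)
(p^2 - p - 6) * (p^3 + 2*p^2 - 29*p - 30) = p^5 + p^4 - 37*p^3 - 13*p^2 + 204*p + 180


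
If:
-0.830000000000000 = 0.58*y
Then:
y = -1.43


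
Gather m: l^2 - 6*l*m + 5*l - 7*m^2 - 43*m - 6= l^2 + 5*l - 7*m^2 + m*(-6*l - 43) - 6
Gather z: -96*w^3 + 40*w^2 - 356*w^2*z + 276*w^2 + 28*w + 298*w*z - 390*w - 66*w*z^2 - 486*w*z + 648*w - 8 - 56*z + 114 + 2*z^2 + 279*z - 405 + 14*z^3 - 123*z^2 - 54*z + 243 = -96*w^3 + 316*w^2 + 286*w + 14*z^3 + z^2*(-66*w - 121) + z*(-356*w^2 - 188*w + 169) - 56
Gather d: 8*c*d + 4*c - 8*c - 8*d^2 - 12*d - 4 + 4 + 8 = -4*c - 8*d^2 + d*(8*c - 12) + 8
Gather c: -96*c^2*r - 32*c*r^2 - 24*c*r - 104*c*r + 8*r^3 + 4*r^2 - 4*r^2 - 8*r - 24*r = -96*c^2*r + c*(-32*r^2 - 128*r) + 8*r^3 - 32*r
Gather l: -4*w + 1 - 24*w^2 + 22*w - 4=-24*w^2 + 18*w - 3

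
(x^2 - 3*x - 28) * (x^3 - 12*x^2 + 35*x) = x^5 - 15*x^4 + 43*x^3 + 231*x^2 - 980*x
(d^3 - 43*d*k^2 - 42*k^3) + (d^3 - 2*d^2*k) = 2*d^3 - 2*d^2*k - 43*d*k^2 - 42*k^3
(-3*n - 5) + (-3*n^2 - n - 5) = -3*n^2 - 4*n - 10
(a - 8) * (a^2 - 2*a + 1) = a^3 - 10*a^2 + 17*a - 8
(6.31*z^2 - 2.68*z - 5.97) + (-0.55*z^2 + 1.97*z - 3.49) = 5.76*z^2 - 0.71*z - 9.46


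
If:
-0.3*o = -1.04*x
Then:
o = 3.46666666666667*x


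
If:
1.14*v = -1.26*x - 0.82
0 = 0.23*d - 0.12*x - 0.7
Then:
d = 0.521739130434783*x + 3.04347826086957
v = -1.10526315789474*x - 0.719298245614035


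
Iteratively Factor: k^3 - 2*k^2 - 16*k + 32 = (k - 2)*(k^2 - 16) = (k - 2)*(k + 4)*(k - 4)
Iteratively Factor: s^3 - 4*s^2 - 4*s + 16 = (s - 2)*(s^2 - 2*s - 8) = (s - 2)*(s + 2)*(s - 4)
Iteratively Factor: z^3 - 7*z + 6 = (z - 1)*(z^2 + z - 6) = (z - 2)*(z - 1)*(z + 3)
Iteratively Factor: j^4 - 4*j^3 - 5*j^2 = (j - 5)*(j^3 + j^2) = j*(j - 5)*(j^2 + j) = j*(j - 5)*(j + 1)*(j)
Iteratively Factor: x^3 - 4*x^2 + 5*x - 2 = (x - 2)*(x^2 - 2*x + 1) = (x - 2)*(x - 1)*(x - 1)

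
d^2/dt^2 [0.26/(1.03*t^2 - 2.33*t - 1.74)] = (0.551668*t^2 - 1.247948*t - 0.26*(2.06*t - 2.33)*(4.12*t - 4.66) - 0.931944)/(-1.03*t^2 + 2.33*t + 1.74)^3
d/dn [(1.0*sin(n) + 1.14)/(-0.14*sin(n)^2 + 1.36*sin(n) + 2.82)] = (0.14*sin(n)^2 + 0.3192*sin(n) + 1.2696)*cos(n)/(0.0196*sin(n)^4 - 0.3808*sin(n)^3 + 1.06*sin(n)^2 + 7.6704*sin(n) + 7.9524)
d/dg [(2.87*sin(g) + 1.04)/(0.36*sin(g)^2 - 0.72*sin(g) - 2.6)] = (-0.7488*sin(g) + 0.5166*cos(2*g) - 7.2298)*cos(g)/(-0.36*sin(g)^2 + 0.72*sin(g) + 2.6)^2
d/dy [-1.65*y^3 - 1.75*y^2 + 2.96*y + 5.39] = -4.95*y^2 - 3.5*y + 2.96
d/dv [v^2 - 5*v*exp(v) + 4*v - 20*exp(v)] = -5*v*exp(v) + 2*v - 25*exp(v) + 4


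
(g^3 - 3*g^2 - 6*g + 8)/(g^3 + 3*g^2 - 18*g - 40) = (g - 1)/(g + 5)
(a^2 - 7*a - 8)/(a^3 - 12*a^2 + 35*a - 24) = (a + 1)/(a^2 - 4*a + 3)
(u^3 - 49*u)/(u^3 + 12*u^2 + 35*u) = (u - 7)/(u + 5)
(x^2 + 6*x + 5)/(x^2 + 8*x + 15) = (x + 1)/(x + 3)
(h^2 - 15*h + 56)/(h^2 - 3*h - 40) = (h - 7)/(h + 5)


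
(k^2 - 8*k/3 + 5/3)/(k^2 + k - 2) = (k - 5/3)/(k + 2)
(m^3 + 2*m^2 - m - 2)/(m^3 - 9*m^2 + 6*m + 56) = (m^2 - 1)/(m^2 - 11*m + 28)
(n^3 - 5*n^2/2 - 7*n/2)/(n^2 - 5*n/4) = 2*(2*n^2 - 5*n - 7)/(4*n - 5)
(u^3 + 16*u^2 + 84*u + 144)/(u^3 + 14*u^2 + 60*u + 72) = (u + 4)/(u + 2)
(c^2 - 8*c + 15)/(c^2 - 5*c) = (c - 3)/c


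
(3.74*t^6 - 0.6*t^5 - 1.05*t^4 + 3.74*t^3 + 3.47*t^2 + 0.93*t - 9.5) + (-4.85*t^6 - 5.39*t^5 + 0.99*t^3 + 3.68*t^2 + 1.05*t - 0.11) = -1.11*t^6 - 5.99*t^5 - 1.05*t^4 + 4.73*t^3 + 7.15*t^2 + 1.98*t - 9.61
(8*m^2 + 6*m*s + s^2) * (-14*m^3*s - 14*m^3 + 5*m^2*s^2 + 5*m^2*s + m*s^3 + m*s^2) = -112*m^5*s - 112*m^5 - 44*m^4*s^2 - 44*m^4*s + 24*m^3*s^3 + 24*m^3*s^2 + 11*m^2*s^4 + 11*m^2*s^3 + m*s^5 + m*s^4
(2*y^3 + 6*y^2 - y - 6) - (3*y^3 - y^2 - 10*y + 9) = -y^3 + 7*y^2 + 9*y - 15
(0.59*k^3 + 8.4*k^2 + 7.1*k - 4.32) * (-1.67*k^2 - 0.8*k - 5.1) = -0.9853*k^5 - 14.5*k^4 - 21.586*k^3 - 41.3056*k^2 - 32.754*k + 22.032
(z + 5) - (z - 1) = 6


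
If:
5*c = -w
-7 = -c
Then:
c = 7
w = -35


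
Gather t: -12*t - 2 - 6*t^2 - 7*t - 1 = -6*t^2 - 19*t - 3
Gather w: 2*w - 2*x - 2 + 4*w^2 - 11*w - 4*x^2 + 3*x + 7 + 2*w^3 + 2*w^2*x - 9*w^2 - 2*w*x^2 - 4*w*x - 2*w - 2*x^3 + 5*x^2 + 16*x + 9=2*w^3 + w^2*(2*x - 5) + w*(-2*x^2 - 4*x - 11) - 2*x^3 + x^2 + 17*x + 14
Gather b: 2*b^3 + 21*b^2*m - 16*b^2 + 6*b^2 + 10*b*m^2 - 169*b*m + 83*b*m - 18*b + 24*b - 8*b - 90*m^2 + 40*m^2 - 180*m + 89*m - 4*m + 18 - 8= 2*b^3 + b^2*(21*m - 10) + b*(10*m^2 - 86*m - 2) - 50*m^2 - 95*m + 10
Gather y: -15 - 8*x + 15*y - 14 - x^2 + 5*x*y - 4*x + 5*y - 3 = -x^2 - 12*x + y*(5*x + 20) - 32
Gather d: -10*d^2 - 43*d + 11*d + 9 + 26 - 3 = -10*d^2 - 32*d + 32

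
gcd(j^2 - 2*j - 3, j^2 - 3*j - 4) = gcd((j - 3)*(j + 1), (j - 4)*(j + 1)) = j + 1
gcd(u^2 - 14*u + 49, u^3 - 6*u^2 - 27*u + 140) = u - 7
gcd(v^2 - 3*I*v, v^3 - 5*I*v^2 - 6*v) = v^2 - 3*I*v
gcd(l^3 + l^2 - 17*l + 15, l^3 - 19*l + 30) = l^2 + 2*l - 15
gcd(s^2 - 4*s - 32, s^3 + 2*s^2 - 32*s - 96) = s + 4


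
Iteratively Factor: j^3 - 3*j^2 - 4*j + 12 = (j - 2)*(j^2 - j - 6) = (j - 2)*(j + 2)*(j - 3)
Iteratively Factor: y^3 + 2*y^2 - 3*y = (y)*(y^2 + 2*y - 3) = y*(y - 1)*(y + 3)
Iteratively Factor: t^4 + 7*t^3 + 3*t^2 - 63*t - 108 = (t + 4)*(t^3 + 3*t^2 - 9*t - 27) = (t - 3)*(t + 4)*(t^2 + 6*t + 9) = (t - 3)*(t + 3)*(t + 4)*(t + 3)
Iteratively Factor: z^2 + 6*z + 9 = (z + 3)*(z + 3)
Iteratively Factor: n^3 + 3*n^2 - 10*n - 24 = (n + 4)*(n^2 - n - 6) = (n + 2)*(n + 4)*(n - 3)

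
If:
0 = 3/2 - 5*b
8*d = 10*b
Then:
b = 3/10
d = 3/8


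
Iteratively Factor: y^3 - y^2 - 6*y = (y)*(y^2 - y - 6) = y*(y - 3)*(y + 2)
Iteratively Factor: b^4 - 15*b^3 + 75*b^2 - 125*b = (b)*(b^3 - 15*b^2 + 75*b - 125) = b*(b - 5)*(b^2 - 10*b + 25) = b*(b - 5)^2*(b - 5)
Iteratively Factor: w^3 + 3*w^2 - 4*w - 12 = (w - 2)*(w^2 + 5*w + 6) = (w - 2)*(w + 2)*(w + 3)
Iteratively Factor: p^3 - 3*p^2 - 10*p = (p + 2)*(p^2 - 5*p) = (p - 5)*(p + 2)*(p)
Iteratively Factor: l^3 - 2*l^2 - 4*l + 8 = (l + 2)*(l^2 - 4*l + 4) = (l - 2)*(l + 2)*(l - 2)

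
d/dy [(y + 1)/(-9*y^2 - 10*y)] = (9*y^2 + 18*y + 10)/(y^2*(81*y^2 + 180*y + 100))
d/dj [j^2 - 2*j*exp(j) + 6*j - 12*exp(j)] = -2*j*exp(j) + 2*j - 14*exp(j) + 6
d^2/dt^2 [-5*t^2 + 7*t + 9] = -10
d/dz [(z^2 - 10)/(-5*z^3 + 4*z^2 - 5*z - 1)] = (5*z^4 - 155*z^2 + 78*z - 50)/(25*z^6 - 40*z^5 + 66*z^4 - 30*z^3 + 17*z^2 + 10*z + 1)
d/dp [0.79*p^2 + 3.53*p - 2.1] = 1.58*p + 3.53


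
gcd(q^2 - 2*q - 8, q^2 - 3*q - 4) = q - 4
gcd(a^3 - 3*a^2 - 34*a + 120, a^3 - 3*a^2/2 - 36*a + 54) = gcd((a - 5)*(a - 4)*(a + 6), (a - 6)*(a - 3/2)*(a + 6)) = a + 6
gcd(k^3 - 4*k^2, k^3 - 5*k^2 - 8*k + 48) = k - 4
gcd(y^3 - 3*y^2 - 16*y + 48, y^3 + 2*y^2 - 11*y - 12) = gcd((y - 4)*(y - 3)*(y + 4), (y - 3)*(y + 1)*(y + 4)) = y^2 + y - 12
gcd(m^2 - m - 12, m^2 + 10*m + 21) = m + 3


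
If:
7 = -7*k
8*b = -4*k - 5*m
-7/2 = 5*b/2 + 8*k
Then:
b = 9/5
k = -1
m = -52/25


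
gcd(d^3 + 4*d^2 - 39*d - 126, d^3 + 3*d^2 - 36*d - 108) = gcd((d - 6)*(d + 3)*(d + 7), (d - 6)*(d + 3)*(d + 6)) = d^2 - 3*d - 18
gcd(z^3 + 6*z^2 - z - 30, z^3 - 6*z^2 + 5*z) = 1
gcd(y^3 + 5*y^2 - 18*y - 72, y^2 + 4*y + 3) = y + 3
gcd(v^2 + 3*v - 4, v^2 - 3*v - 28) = v + 4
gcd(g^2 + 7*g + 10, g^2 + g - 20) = g + 5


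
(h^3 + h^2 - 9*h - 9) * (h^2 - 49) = h^5 + h^4 - 58*h^3 - 58*h^2 + 441*h + 441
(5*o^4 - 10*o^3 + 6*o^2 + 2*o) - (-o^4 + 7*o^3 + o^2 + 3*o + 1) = 6*o^4 - 17*o^3 + 5*o^2 - o - 1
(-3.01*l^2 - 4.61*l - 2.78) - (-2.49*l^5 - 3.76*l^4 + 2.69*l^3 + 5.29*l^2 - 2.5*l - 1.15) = 2.49*l^5 + 3.76*l^4 - 2.69*l^3 - 8.3*l^2 - 2.11*l - 1.63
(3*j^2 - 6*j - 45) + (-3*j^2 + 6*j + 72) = 27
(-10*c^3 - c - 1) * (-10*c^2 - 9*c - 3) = 100*c^5 + 90*c^4 + 40*c^3 + 19*c^2 + 12*c + 3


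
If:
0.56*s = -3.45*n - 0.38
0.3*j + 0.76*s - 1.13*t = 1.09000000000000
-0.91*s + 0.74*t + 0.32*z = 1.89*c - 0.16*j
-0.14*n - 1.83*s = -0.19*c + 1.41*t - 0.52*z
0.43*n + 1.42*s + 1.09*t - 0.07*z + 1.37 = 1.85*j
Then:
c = 0.166723815046647*z - 0.332014110202204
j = 0.188260638865594*z + 0.685306491570788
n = -0.0283454661741584*z - 0.172342409971408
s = 0.174628318394369*z + 0.383180918573856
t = 0.167429835079114*z - 0.524947393285516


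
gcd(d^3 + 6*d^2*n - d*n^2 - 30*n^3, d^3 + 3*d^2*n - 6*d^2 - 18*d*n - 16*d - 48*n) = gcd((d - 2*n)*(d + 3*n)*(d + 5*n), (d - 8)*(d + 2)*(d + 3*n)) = d + 3*n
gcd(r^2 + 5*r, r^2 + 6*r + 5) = r + 5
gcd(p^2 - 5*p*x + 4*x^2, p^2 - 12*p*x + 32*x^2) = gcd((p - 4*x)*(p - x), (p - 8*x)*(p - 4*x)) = -p + 4*x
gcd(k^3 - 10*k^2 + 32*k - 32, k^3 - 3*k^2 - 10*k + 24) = k^2 - 6*k + 8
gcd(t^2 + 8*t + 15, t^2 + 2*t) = 1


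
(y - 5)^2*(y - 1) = y^3 - 11*y^2 + 35*y - 25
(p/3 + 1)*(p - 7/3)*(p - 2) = p^3/3 - 4*p^2/9 - 25*p/9 + 14/3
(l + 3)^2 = l^2 + 6*l + 9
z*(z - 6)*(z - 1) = z^3 - 7*z^2 + 6*z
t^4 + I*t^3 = t^3*(t + I)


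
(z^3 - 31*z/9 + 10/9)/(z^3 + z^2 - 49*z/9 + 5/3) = (z + 2)/(z + 3)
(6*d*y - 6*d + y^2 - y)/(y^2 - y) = (6*d + y)/y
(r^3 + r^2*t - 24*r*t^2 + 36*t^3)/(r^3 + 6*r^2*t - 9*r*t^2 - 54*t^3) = (r - 2*t)/(r + 3*t)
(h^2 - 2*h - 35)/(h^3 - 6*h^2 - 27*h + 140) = 1/(h - 4)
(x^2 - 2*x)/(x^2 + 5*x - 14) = x/(x + 7)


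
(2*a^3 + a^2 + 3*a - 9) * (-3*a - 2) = -6*a^4 - 7*a^3 - 11*a^2 + 21*a + 18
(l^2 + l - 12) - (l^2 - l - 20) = 2*l + 8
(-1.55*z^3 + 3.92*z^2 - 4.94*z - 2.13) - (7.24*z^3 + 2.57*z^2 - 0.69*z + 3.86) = -8.79*z^3 + 1.35*z^2 - 4.25*z - 5.99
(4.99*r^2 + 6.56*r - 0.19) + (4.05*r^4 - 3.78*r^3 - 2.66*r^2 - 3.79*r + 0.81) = 4.05*r^4 - 3.78*r^3 + 2.33*r^2 + 2.77*r + 0.62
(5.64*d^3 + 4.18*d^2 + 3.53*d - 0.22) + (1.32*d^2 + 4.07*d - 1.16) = 5.64*d^3 + 5.5*d^2 + 7.6*d - 1.38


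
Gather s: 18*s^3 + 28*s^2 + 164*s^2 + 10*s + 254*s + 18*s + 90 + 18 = 18*s^3 + 192*s^2 + 282*s + 108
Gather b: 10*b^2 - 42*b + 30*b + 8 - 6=10*b^2 - 12*b + 2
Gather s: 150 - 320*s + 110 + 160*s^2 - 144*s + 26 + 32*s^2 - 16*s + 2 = 192*s^2 - 480*s + 288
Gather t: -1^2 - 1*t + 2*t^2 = 2*t^2 - t - 1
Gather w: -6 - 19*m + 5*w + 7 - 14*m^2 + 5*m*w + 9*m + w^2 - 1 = -14*m^2 - 10*m + w^2 + w*(5*m + 5)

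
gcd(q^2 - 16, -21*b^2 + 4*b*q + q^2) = 1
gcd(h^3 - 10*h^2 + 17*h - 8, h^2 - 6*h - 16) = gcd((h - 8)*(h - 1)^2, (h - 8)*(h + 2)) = h - 8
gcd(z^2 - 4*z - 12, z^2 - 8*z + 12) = z - 6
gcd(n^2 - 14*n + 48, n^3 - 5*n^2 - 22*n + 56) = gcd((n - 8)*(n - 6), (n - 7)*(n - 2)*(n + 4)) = 1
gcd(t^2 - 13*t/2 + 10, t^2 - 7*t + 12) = t - 4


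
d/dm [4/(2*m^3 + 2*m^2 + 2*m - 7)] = 8*(-3*m^2 - 2*m - 1)/(2*m^3 + 2*m^2 + 2*m - 7)^2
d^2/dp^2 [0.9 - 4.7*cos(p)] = 4.7*cos(p)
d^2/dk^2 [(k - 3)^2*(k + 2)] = 6*k - 8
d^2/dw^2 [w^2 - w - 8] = 2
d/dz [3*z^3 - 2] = 9*z^2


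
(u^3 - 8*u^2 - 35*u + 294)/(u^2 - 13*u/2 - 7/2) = 2*(u^2 - u - 42)/(2*u + 1)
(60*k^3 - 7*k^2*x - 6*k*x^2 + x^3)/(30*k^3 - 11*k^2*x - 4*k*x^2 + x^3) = (-4*k + x)/(-2*k + x)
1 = 1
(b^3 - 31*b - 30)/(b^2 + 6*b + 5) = b - 6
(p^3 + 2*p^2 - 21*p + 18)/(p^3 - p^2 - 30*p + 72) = (p - 1)/(p - 4)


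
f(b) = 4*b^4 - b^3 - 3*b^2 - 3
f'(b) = 16*b^3 - 3*b^2 - 6*b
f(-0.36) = -3.27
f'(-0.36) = 1.02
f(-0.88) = -2.24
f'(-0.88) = -7.95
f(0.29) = -3.25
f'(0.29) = -1.60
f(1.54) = 8.73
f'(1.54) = 42.08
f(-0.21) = -3.12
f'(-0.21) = 0.98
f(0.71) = -3.85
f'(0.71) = -0.05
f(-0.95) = -1.59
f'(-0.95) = -10.73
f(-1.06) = -0.13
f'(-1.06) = -16.07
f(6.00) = 4857.00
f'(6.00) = 3312.00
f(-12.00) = 84237.00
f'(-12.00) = -28008.00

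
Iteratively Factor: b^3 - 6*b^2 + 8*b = (b - 2)*(b^2 - 4*b) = (b - 4)*(b - 2)*(b)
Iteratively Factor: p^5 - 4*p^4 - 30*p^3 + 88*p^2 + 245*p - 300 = (p + 4)*(p^4 - 8*p^3 + 2*p^2 + 80*p - 75) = (p - 5)*(p + 4)*(p^3 - 3*p^2 - 13*p + 15) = (p - 5)*(p + 3)*(p + 4)*(p^2 - 6*p + 5) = (p - 5)*(p - 1)*(p + 3)*(p + 4)*(p - 5)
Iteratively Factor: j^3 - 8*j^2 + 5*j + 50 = (j - 5)*(j^2 - 3*j - 10) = (j - 5)*(j + 2)*(j - 5)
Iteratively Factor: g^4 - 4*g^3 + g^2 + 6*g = (g + 1)*(g^3 - 5*g^2 + 6*g) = (g - 2)*(g + 1)*(g^2 - 3*g) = g*(g - 2)*(g + 1)*(g - 3)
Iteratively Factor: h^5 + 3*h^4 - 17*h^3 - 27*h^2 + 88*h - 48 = (h + 4)*(h^4 - h^3 - 13*h^2 + 25*h - 12) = (h - 1)*(h + 4)*(h^3 - 13*h + 12) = (h - 1)*(h + 4)^2*(h^2 - 4*h + 3) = (h - 1)^2*(h + 4)^2*(h - 3)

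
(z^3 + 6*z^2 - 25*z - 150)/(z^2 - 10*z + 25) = (z^2 + 11*z + 30)/(z - 5)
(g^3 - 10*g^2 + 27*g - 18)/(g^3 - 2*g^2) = (g^3 - 10*g^2 + 27*g - 18)/(g^2*(g - 2))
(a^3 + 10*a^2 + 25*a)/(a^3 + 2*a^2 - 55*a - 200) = a/(a - 8)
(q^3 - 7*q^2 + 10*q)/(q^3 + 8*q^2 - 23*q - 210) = q*(q - 2)/(q^2 + 13*q + 42)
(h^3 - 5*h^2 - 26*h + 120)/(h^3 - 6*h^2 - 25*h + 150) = (h - 4)/(h - 5)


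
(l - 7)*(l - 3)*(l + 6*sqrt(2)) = l^3 - 10*l^2 + 6*sqrt(2)*l^2 - 60*sqrt(2)*l + 21*l + 126*sqrt(2)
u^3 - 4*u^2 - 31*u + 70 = (u - 7)*(u - 2)*(u + 5)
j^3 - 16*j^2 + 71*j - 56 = (j - 8)*(j - 7)*(j - 1)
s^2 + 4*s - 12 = (s - 2)*(s + 6)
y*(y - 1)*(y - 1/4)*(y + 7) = y^4 + 23*y^3/4 - 17*y^2/2 + 7*y/4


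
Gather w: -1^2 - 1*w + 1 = -w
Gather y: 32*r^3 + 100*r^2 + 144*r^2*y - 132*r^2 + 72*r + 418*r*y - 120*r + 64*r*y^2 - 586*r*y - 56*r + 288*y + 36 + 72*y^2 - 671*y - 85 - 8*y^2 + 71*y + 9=32*r^3 - 32*r^2 - 104*r + y^2*(64*r + 64) + y*(144*r^2 - 168*r - 312) - 40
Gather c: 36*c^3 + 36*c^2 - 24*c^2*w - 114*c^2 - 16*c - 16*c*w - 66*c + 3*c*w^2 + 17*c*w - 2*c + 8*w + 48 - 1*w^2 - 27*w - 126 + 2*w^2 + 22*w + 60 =36*c^3 + c^2*(-24*w - 78) + c*(3*w^2 + w - 84) + w^2 + 3*w - 18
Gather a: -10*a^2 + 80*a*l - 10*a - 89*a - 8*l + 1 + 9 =-10*a^2 + a*(80*l - 99) - 8*l + 10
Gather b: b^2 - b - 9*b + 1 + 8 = b^2 - 10*b + 9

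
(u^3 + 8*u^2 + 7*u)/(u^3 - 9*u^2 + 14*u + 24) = u*(u + 7)/(u^2 - 10*u + 24)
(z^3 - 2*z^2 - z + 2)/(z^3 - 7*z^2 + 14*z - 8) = (z + 1)/(z - 4)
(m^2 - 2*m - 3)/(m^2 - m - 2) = (m - 3)/(m - 2)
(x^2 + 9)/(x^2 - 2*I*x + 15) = (x - 3*I)/(x - 5*I)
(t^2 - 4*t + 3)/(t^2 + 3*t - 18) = (t - 1)/(t + 6)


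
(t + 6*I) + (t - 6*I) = 2*t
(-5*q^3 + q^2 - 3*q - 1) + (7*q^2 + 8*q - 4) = -5*q^3 + 8*q^2 + 5*q - 5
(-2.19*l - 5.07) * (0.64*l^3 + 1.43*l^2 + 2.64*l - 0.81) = -1.4016*l^4 - 6.3765*l^3 - 13.0317*l^2 - 11.6109*l + 4.1067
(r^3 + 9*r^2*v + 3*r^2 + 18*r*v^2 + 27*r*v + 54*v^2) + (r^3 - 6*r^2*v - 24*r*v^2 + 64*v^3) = 2*r^3 + 3*r^2*v + 3*r^2 - 6*r*v^2 + 27*r*v + 64*v^3 + 54*v^2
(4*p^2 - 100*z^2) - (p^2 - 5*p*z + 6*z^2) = 3*p^2 + 5*p*z - 106*z^2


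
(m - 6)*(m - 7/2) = m^2 - 19*m/2 + 21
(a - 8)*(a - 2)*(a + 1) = a^3 - 9*a^2 + 6*a + 16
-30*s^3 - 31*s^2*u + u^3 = (-6*s + u)*(s + u)*(5*s + u)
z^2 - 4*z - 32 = (z - 8)*(z + 4)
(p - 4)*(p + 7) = p^2 + 3*p - 28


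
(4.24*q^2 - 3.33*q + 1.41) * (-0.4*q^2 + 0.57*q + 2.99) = -1.696*q^4 + 3.7488*q^3 + 10.2155*q^2 - 9.153*q + 4.2159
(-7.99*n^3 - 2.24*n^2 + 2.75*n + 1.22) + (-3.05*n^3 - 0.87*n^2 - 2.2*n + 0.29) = -11.04*n^3 - 3.11*n^2 + 0.55*n + 1.51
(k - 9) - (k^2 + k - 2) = -k^2 - 7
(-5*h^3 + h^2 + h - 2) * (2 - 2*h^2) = 10*h^5 - 2*h^4 - 12*h^3 + 6*h^2 + 2*h - 4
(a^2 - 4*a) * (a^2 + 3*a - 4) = a^4 - a^3 - 16*a^2 + 16*a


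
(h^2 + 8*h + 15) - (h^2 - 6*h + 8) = 14*h + 7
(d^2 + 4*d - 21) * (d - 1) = d^3 + 3*d^2 - 25*d + 21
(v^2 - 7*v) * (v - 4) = v^3 - 11*v^2 + 28*v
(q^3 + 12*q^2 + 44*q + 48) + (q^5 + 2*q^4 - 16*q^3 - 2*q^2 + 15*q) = q^5 + 2*q^4 - 15*q^3 + 10*q^2 + 59*q + 48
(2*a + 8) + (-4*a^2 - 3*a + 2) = -4*a^2 - a + 10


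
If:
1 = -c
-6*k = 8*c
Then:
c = -1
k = 4/3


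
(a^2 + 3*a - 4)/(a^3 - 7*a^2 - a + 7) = (a + 4)/(a^2 - 6*a - 7)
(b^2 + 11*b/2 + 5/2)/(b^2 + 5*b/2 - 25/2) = (2*b + 1)/(2*b - 5)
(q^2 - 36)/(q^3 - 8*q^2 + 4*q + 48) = (q + 6)/(q^2 - 2*q - 8)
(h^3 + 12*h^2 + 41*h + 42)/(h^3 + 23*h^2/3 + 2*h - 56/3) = 3*(h + 3)/(3*h - 4)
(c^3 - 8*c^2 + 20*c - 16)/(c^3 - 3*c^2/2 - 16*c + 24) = 2*(c^2 - 4*c + 4)/(2*c^2 + 5*c - 12)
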